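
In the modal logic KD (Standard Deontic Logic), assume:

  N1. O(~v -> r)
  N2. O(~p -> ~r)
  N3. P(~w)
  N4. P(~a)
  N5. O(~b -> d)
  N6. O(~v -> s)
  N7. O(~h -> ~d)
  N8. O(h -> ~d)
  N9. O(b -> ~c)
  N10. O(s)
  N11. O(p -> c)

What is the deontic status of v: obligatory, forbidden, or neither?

By case analysis on ~h: premise 7 gives O(~h -> ~d) and premise 8 gives O(h -> ~d), so O(~d) either way.
Premise 5 is O(~b -> d); contrapositively O(~d -> b). Since O(~d) holds, K gives O(b).
With premise 9, O(b -> ~c), the K-axiom yields O(~c).
The contrapositive of premise 11 (O(p -> c)) is O(~c -> ~p), and O(~c) is already established, so O(~p).
With premise 2, O(~p -> ~r), the K-axiom yields O(~r).
The contrapositive of premise 1 (O(~v -> r)) is O(~r -> v), and O(~r) is already established, so O(v).
Premises 3, 4, 6, 10 do not contribute to this derivation.
Hence v is obligatory.

Obligatory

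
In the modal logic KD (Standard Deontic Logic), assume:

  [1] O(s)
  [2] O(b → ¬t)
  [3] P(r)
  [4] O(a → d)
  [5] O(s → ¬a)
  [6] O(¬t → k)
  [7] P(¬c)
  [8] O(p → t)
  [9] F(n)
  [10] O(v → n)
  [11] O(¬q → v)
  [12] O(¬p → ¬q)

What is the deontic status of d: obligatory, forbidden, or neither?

Neither

Premise 4 is O(a → d), but O(a) is not derivable from the premises, so it does not yield O(d).
No premise or chain of K-axiom applications forces O(d), and none forces O(¬d). So d is neither obligatory nor forbidden under these norms.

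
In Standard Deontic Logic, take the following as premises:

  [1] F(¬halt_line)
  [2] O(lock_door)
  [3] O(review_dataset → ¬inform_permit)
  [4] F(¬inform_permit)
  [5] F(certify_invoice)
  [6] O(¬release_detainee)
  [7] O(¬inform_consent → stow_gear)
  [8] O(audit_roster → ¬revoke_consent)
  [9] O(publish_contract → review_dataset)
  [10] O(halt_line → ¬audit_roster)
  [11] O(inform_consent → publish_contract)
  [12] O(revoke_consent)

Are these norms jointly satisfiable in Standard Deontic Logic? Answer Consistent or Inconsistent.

Premise 8 is O(audit_roster → ¬revoke_consent), but O(audit_roster) is not derivable from the premises, so it does not yield O(¬revoke_consent).
So O(¬revoke_consent) is not derivable, and the apparent clash with O(revoke_consent) does not arise.
A world satisfying every obligation exists (e.g. audit_roster=false, certify_invoice=false, halt_line=true, inform_consent=false, inform_permit=true, lock_door=true, publish_contract=false, release_detainee=false, review_dataset=false, revoke_consent=true, stow_gear=true); no atom is both obligatory and forbidden, so the set is consistent.

Consistent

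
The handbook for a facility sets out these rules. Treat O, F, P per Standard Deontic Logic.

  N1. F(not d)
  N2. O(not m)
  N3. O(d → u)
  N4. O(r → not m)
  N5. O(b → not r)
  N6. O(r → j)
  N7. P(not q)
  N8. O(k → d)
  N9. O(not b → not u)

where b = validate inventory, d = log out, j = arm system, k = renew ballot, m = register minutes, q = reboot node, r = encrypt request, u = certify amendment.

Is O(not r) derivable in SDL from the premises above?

Yes

Premise 1, F(not d), is equivalent to O(d).
From O(d) and premise 3, O(d → u), we obtain O(u).
Premise 9, O(not b → not u), contraposes to O(u → b); with O(u) we get O(b).
With premise 5, O(b → not r), the K-axiom yields O(not r).
Premises 2, 4, 6, 7, 8 do not contribute to this derivation.
So O(not r) follows.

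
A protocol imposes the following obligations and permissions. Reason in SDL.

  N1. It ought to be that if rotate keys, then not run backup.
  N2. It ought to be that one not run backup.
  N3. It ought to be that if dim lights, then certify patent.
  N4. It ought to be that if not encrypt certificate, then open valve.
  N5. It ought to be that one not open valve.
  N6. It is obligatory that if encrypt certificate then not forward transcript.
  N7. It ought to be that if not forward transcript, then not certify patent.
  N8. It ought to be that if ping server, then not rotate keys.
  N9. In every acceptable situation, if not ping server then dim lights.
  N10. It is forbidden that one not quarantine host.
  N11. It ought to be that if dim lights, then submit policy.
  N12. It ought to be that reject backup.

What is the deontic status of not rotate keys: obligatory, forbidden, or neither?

From premise 5 we have O(¬open_valve).
The contrapositive of premise 4 (O(¬encrypt_certificate → open_valve)) is O(¬open_valve → encrypt_certificate), and O(¬open_valve) is already established, so O(encrypt_certificate).
With premise 6, O(encrypt_certificate → ¬forward_transcript), the K-axiom yields O(¬forward_transcript).
From O(¬forward_transcript) and premise 7, O(¬forward_transcript → ¬certify_patent), we obtain O(¬certify_patent).
Premise 3, O(dim_lights → certify_patent), contraposes to O(¬certify_patent → ¬dim_lights); with O(¬certify_patent) we get O(¬dim_lights).
Premise 9 is O(¬ping_server → dim_lights); contrapositively O(¬dim_lights → ping_server). Since O(¬dim_lights) holds, K gives O(ping_server).
Premise 8 is O(ping_server → ¬rotate_keys); since O(ping_server), deontic closure gives O(¬rotate_keys).
Premises 1, 2, 10, 11, 12 do not contribute to this derivation.
Hence ¬rotate_keys is obligatory.

Obligatory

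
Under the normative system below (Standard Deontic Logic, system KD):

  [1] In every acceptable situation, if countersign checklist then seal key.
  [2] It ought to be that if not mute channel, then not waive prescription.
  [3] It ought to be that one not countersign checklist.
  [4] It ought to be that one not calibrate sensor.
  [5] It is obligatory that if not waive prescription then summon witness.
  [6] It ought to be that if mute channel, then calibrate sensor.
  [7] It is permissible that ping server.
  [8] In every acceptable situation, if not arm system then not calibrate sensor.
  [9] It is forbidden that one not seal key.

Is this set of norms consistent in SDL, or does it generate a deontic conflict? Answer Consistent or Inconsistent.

Premise 1 is O(countersign_checklist → seal_key); even if O(seal_key) held, inferring O(countersign_checklist) would be affirming the consequent — invalid.
So O(countersign_checklist) is not derivable, and the apparent clash with O(¬countersign_checklist) does not arise.
A world satisfying every obligation exists (e.g. arm_system=false, calibrate_sensor=false, countersign_checklist=false, mute_channel=false, ping_server=false, seal_key=true, summon_witness=true, waive_prescription=false); no atom is both obligatory and forbidden, so the set is consistent.

Consistent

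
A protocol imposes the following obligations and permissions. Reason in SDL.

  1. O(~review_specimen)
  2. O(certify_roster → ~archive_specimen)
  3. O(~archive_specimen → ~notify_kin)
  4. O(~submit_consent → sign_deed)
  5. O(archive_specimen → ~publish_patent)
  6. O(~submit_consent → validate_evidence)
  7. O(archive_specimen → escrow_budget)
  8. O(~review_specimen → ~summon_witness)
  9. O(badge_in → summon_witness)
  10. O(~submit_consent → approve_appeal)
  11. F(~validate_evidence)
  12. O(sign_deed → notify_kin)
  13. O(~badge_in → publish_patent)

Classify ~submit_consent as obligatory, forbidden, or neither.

Forbidden

Premise 1 gives O(~review_specimen).
With premise 8, O(~review_specimen → ~summon_witness), the K-axiom yields O(~summon_witness).
Premise 9, O(badge_in → summon_witness), contraposes to O(~summon_witness → ~badge_in); with O(~summon_witness) we get O(~badge_in).
From O(~badge_in) and premise 13, O(~badge_in → publish_patent), we obtain O(publish_patent).
Premise 5, O(archive_specimen → ~publish_patent), contraposes to O(publish_patent → ~archive_specimen); with O(publish_patent) we get O(~archive_specimen).
Applying K to premise 3 (O(~archive_specimen → ~notify_kin)) and O(~archive_specimen) yields O(~notify_kin).
Premise 12 is O(sign_deed → notify_kin); contrapositively O(~notify_kin → ~sign_deed). Since O(~notify_kin) holds, K gives O(~sign_deed).
Premise 4, O(~submit_consent → sign_deed), contraposes to O(~sign_deed → submit_consent); with O(~sign_deed) we get O(submit_consent).
Premises 2, 6, 7, 10, 11 do not contribute to this derivation.
Thus O(submit_consent), which is F(~submit_consent): ~submit_consent is forbidden.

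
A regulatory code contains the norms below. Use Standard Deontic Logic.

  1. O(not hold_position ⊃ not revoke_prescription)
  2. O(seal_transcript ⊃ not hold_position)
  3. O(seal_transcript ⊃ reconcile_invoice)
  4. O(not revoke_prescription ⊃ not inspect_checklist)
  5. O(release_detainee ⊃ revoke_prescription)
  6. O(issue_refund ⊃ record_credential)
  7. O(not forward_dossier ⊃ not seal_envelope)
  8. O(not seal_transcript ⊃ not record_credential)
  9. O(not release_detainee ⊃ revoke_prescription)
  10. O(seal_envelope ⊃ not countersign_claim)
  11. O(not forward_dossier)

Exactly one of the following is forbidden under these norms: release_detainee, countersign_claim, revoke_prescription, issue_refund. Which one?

issue_refund

Premises 5 and 9 are O(release_detainee ⊃ revoke_prescription) and O(not release_detainee ⊃ revoke_prescription); every ideal world satisfies release_detainee or not release_detainee, so in either case revoke_prescription holds — hence O(revoke_prescription).
Premise 1 is O(not hold_position ⊃ not revoke_prescription); contrapositively O(revoke_prescription ⊃ hold_position). Since O(revoke_prescription) holds, K gives O(hold_position).
The contrapositive of premise 2 (O(seal_transcript ⊃ not hold_position)) is O(hold_position ⊃ not seal_transcript), and O(hold_position) is already established, so O(not seal_transcript).
From O(not seal_transcript) and premise 8, O(not seal_transcript ⊃ not record_credential), we obtain O(not record_credential).
Premise 6 is O(issue_refund ⊃ record_credential); contrapositively O(not record_credential ⊃ not issue_refund). Since O(not record_credential) holds, K gives O(not issue_refund).
So O(not issue_refund) holds, i.e. issue_refund is forbidden. None of the other listed options is forbidden under the premises.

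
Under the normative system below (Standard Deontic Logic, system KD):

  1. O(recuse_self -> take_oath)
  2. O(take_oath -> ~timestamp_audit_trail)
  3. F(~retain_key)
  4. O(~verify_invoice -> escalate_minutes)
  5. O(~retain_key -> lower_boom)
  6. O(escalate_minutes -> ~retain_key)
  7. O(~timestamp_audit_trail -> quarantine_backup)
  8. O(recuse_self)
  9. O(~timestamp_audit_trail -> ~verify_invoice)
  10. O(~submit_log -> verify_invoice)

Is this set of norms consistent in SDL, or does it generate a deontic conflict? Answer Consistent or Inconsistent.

F(~retain_key) at premise 3 means O(retain_key).
Premise 6 is O(escalate_minutes -> ~retain_key); contrapositively O(retain_key -> ~escalate_minutes). Since O(retain_key) holds, K gives O(~escalate_minutes).
Premise 4, O(~verify_invoice -> escalate_minutes), contraposes to O(~escalate_minutes -> verify_invoice); with O(~escalate_minutes) we get O(verify_invoice).
Premise 9 is O(~timestamp_audit_trail -> ~verify_invoice); contrapositively O(verify_invoice -> timestamp_audit_trail). Since O(verify_invoice) holds, K gives O(timestamp_audit_trail).
Premise 2, O(take_oath -> ~timestamp_audit_trail), contraposes to O(timestamp_audit_trail -> ~take_oath); with O(timestamp_audit_trail) we get O(~take_oath).
Premise 1 is O(recuse_self -> take_oath); contrapositively O(~take_oath -> ~recuse_self). Since O(~take_oath) holds, K gives O(~recuse_self).
But premise 8 directly asserts O(recuse_self).
We now have both O(~recuse_self) and O(recuse_self) — recuse_self is simultaneously obligatory and forbidden, violating the D-axiom.

Inconsistent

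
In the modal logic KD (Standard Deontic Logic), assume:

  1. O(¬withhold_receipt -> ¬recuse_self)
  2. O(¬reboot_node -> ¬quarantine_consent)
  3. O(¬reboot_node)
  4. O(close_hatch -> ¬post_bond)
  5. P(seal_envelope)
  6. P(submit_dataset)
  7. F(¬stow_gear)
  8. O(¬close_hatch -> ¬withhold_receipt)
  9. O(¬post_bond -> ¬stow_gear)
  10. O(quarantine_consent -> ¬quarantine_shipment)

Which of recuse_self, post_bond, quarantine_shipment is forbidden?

F(¬stow_gear) at premise 7 means O(stow_gear).
Premise 9, O(¬post_bond -> ¬stow_gear), contraposes to O(stow_gear -> post_bond); with O(stow_gear) we get O(post_bond).
The contrapositive of premise 4 (O(close_hatch -> ¬post_bond)) is O(post_bond -> ¬close_hatch), and O(post_bond) is already established, so O(¬close_hatch).
Premise 8 is O(¬close_hatch -> ¬withhold_receipt); since O(¬close_hatch), deontic closure gives O(¬withhold_receipt).
From O(¬withhold_receipt) and premise 1, O(¬withhold_receipt -> ¬recuse_self), we obtain O(¬recuse_self).
So O(¬recuse_self) holds, i.e. recuse_self is forbidden. None of the other listed options is forbidden under the premises.

recuse_self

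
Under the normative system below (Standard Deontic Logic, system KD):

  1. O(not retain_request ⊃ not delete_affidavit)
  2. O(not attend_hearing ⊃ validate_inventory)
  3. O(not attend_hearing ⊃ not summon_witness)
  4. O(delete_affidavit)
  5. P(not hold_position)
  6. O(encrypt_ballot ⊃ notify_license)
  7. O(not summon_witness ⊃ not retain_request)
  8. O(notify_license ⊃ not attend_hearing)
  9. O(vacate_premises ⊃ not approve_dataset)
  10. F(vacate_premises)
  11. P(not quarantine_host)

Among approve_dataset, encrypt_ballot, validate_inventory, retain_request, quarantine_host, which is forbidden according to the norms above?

From premise 4 we have O(delete_affidavit).
Premise 1, O(not retain_request ⊃ not delete_affidavit), contraposes to O(delete_affidavit ⊃ retain_request); with O(delete_affidavit) we get O(retain_request).
Premise 7, O(not summon_witness ⊃ not retain_request), contraposes to O(retain_request ⊃ summon_witness); with O(retain_request) we get O(summon_witness).
The contrapositive of premise 3 (O(not attend_hearing ⊃ not summon_witness)) is O(summon_witness ⊃ attend_hearing), and O(summon_witness) is already established, so O(attend_hearing).
Premise 8 is O(notify_license ⊃ not attend_hearing); contrapositively O(attend_hearing ⊃ not notify_license). Since O(attend_hearing) holds, K gives O(not notify_license).
The contrapositive of premise 6 (O(encrypt_ballot ⊃ notify_license)) is O(not notify_license ⊃ not encrypt_ballot), and O(not notify_license) is already established, so O(not encrypt_ballot).
So O(not encrypt_ballot) holds, i.e. encrypt_ballot is forbidden. None of the other listed options is forbidden under the premises.

encrypt_ballot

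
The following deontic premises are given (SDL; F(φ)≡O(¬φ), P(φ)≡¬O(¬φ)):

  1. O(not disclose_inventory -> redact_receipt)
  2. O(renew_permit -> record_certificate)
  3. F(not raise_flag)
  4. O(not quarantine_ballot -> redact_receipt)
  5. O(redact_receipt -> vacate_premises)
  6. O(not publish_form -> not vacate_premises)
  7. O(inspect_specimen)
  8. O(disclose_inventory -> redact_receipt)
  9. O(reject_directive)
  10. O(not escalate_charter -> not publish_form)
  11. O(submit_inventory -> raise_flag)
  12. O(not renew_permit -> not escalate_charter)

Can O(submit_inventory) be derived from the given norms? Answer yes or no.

Premise 11 is O(submit_inventory -> raise_flag); even if O(raise_flag) held, inferring O(submit_inventory) would be affirming the consequent — invalid.
No other premise forces O(submit_inventory). An ideal world satisfying every premise can still have submit_inventory false, so O(submit_inventory) is not derivable.

No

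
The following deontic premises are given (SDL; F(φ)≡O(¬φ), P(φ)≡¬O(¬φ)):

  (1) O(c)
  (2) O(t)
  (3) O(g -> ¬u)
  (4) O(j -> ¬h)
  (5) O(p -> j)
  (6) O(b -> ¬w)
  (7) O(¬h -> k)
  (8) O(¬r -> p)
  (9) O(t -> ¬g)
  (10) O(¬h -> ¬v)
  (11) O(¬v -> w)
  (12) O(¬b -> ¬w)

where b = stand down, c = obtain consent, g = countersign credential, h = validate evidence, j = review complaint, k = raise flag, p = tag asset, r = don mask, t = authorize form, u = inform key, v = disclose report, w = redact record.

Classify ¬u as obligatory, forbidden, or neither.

Premise 3 is O(g -> ¬u), but O(g) is not derivable from the premises, so it does not yield O(¬u).
No premise or chain of K-axiom applications forces O(¬u), and none forces O(u). So ¬u is neither obligatory nor forbidden under these norms.

Neither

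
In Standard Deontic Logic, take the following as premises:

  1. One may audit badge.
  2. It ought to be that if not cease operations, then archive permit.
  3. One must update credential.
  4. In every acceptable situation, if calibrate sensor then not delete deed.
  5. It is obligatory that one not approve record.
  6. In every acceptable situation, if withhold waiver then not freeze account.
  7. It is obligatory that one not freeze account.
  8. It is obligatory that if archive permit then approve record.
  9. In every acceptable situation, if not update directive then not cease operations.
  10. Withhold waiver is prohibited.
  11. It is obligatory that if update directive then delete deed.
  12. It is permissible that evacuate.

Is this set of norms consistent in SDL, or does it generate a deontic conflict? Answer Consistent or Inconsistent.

Consistent

Premise 6 is O(withhold_waiver → ¬freeze_account); even if O(¬freeze_account) held, inferring O(withhold_waiver) would be affirming the consequent — invalid.
So O(withhold_waiver) is not derivable, and the apparent clash with O(¬withhold_waiver) does not arise.
A world satisfying every obligation exists (e.g. approve_record=false, archive_permit=false, audit_badge=false, calibrate_sensor=false, cease_operations=true, delete_deed=true, evacuate=false, freeze_account=false, update_credential=true, update_directive=true, withhold_waiver=false); no atom is both obligatory and forbidden, so the set is consistent.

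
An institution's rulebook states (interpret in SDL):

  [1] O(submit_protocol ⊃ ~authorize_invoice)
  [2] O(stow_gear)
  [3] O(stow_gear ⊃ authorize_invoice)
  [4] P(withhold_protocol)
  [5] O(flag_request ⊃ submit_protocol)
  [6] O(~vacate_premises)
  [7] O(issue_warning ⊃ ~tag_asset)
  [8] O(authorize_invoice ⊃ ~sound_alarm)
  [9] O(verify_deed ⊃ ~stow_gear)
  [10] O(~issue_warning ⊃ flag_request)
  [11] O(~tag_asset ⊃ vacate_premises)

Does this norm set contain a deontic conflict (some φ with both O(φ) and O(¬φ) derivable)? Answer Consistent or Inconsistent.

Inconsistent

Premise 6 states O(~vacate_premises) outright.
Premise 11 is O(~tag_asset ⊃ vacate_premises); contrapositively O(~vacate_premises ⊃ tag_asset). Since O(~vacate_premises) holds, K gives O(tag_asset).
Premise 7 is O(issue_warning ⊃ ~tag_asset); contrapositively O(tag_asset ⊃ ~issue_warning). Since O(tag_asset) holds, K gives O(~issue_warning).
From O(~issue_warning) and premise 10, O(~issue_warning ⊃ flag_request), we obtain O(flag_request).
Premise 5 is O(flag_request ⊃ submit_protocol); since O(flag_request), deontic closure gives O(submit_protocol).
Premise 1 is O(submit_protocol ⊃ ~authorize_invoice); since O(submit_protocol), deontic closure gives O(~authorize_invoice).
Premise 3 is O(stow_gear ⊃ authorize_invoice); contrapositively O(~authorize_invoice ⊃ ~stow_gear). Since O(~authorize_invoice) holds, K gives O(~stow_gear).
But premise 2 directly asserts O(stow_gear).
We now have both O(~stow_gear) and O(stow_gear) — stow_gear is simultaneously obligatory and forbidden, violating the D-axiom.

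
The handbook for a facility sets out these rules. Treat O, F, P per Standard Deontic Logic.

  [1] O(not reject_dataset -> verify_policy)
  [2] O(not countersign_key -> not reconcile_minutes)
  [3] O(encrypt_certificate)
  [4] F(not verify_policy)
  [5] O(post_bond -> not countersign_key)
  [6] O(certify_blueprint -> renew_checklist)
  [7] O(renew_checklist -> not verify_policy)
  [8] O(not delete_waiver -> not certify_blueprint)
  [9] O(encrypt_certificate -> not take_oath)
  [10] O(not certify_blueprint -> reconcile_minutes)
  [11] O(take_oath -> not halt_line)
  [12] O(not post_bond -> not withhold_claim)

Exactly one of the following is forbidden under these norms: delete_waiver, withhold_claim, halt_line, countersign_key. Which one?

withhold_claim

F(not verify_policy) at premise 4 means O(verify_policy).
Premise 7, O(renew_checklist -> not verify_policy), contraposes to O(verify_policy -> not renew_checklist); with O(verify_policy) we get O(not renew_checklist).
The contrapositive of premise 6 (O(certify_blueprint -> renew_checklist)) is O(not renew_checklist -> not certify_blueprint), and O(not renew_checklist) is already established, so O(not certify_blueprint).
Premise 10 is O(not certify_blueprint -> reconcile_minutes); since O(not certify_blueprint), deontic closure gives O(reconcile_minutes).
Premise 2, O(not countersign_key -> not reconcile_minutes), contraposes to O(reconcile_minutes -> countersign_key); with O(reconcile_minutes) we get O(countersign_key).
Premise 5 is O(post_bond -> not countersign_key); contrapositively O(countersign_key -> not post_bond). Since O(countersign_key) holds, K gives O(not post_bond).
Premise 12 is O(not post_bond -> not withhold_claim); since O(not post_bond), deontic closure gives O(not withhold_claim).
So O(not withhold_claim) holds, i.e. withhold_claim is forbidden. None of the other listed options is forbidden under the premises.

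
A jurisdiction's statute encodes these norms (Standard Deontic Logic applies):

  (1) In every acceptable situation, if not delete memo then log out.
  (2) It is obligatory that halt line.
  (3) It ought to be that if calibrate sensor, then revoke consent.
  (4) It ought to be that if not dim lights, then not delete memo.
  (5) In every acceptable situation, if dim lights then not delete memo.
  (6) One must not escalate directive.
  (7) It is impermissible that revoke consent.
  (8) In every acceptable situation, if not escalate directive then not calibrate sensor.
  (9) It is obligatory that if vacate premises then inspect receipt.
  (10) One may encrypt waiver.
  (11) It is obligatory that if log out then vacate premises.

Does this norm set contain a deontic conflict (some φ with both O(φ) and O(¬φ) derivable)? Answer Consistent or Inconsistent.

Premise 3 is O(calibrate_sensor → revoke_consent), but O(calibrate_sensor) is not derivable from the premises, so it does not yield O(revoke_consent).
So O(revoke_consent) is not derivable, and the apparent clash with O(¬revoke_consent) does not arise.
A world satisfying every obligation exists (e.g. calibrate_sensor=false, delete_memo=false, dim_lights=false, encrypt_waiver=false, escalate_directive=false, halt_line=true, inspect_receipt=true, log_out=true, revoke_consent=false, vacate_premises=true); no atom is both obligatory and forbidden, so the set is consistent.

Consistent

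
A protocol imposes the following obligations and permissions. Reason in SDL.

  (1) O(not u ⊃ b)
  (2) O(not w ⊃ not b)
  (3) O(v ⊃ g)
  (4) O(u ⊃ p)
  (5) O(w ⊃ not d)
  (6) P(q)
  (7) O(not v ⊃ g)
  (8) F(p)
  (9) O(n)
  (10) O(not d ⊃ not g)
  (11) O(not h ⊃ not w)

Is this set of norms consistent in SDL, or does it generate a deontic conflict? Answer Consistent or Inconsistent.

Premises 7 and 3 cover both cases: O(not v ⊃ g) and O(v ⊃ g). Since not v ∨ v is a tautology, O(g) follows.
Premise 10 is O(not d ⊃ not g); contrapositively O(g ⊃ d). Since O(g) holds, K gives O(d).
Premise 5 is O(w ⊃ not d); contrapositively O(d ⊃ not w). Since O(d) holds, K gives O(not w).
From O(not w) and premise 2, O(not w ⊃ not b), we obtain O(not b).
Premise 1 is O(not u ⊃ b); contrapositively O(not b ⊃ u). Since O(not b) holds, K gives O(u).
From O(u) and premise 4, O(u ⊃ p), we obtain O(p).
But premise 8, F(p), means O(not p).
We now have both O(p) and O(not p) — p is simultaneously obligatory and forbidden, violating the D-axiom.

Inconsistent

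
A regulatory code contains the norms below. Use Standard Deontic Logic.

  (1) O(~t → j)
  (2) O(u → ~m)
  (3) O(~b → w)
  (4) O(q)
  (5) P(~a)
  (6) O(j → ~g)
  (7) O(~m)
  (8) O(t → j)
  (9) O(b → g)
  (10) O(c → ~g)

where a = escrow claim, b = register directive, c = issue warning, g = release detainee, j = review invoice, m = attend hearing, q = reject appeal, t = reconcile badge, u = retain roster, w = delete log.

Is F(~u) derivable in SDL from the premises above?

No

Premise 2 is O(u → ~m); even if O(~m) held, inferring O(u) would be affirming the consequent — invalid.
No other premise forces O(u). An ideal world satisfying every premise can still have ~u true, so F(~u) is not derivable.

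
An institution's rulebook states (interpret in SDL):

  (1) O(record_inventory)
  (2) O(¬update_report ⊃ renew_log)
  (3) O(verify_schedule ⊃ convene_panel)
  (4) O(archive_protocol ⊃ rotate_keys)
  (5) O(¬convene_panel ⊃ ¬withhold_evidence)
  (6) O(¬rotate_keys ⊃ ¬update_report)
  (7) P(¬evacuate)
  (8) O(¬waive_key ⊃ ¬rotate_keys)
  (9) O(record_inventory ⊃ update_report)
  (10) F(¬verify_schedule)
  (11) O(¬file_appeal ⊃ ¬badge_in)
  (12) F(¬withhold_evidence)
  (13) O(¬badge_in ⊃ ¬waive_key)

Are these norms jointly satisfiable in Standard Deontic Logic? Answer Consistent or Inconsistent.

Consistent

Premise 5 is O(¬convene_panel ⊃ ¬withhold_evidence), but O(¬convene_panel) is not derivable from the premises, so it does not yield O(¬withhold_evidence).
So O(¬withhold_evidence) is not derivable, and the apparent clash with O(withhold_evidence) does not arise.
A world satisfying every obligation exists (e.g. archive_protocol=false, badge_in=true, convene_panel=true, evacuate=false, file_appeal=true, record_inventory=true, renew_log=false, rotate_keys=true, update_report=true, verify_schedule=true, waive_key=true, withhold_evidence=true); no atom is both obligatory and forbidden, so the set is consistent.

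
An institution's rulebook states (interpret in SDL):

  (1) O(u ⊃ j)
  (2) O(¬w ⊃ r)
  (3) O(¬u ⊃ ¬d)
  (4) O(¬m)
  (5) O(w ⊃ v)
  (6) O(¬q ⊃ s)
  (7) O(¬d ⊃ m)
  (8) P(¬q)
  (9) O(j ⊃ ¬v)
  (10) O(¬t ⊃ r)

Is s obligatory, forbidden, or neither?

Neither

Premise 6 is O(¬q ⊃ s), but O(¬q) is not derivable from the premises (the permission P(¬q) asserts only ¬O(q), not O(¬q)), so it does not yield O(s).
No premise or chain of K-axiom applications forces O(s), and none forces O(¬s). So s is neither obligatory nor forbidden under these norms.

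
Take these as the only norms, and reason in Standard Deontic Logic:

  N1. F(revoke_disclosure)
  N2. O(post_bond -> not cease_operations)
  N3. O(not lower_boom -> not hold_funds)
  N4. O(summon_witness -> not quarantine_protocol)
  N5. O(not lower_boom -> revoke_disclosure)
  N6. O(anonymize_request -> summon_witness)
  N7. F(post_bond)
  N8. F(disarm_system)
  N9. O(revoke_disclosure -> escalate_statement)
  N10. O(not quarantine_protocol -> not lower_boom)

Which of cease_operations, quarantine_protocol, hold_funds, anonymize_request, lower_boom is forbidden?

F(revoke_disclosure) at premise 1 means O(not revoke_disclosure).
Premise 5 is O(not lower_boom -> revoke_disclosure); contrapositively O(not revoke_disclosure -> lower_boom). Since O(not revoke_disclosure) holds, K gives O(lower_boom).
Premise 10 is O(not quarantine_protocol -> not lower_boom); contrapositively O(lower_boom -> quarantine_protocol). Since O(lower_boom) holds, K gives O(quarantine_protocol).
Premise 4 is O(summon_witness -> not quarantine_protocol); contrapositively O(quarantine_protocol -> not summon_witness). Since O(quarantine_protocol) holds, K gives O(not summon_witness).
Premise 6, O(anonymize_request -> summon_witness), contraposes to O(not summon_witness -> not anonymize_request); with O(not summon_witness) we get O(not anonymize_request).
So O(not anonymize_request) holds, i.e. anonymize_request is forbidden. None of the other listed options is forbidden under the premises.

anonymize_request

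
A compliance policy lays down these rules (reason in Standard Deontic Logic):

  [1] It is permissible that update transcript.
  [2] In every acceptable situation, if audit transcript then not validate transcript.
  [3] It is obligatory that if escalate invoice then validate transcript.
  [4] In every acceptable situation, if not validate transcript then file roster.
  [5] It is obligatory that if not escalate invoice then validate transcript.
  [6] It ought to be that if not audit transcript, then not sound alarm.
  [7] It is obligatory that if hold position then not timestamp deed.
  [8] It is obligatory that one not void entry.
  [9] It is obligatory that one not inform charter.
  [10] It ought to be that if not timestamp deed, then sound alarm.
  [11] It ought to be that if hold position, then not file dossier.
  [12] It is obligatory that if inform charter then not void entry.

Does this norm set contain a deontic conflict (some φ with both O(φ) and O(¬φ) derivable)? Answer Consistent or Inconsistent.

Consistent

Premise 12 is O(inform_charter → ¬void_entry); even if O(¬void_entry) held, inferring O(inform_charter) would be affirming the consequent — invalid.
So O(inform_charter) is not derivable, and the apparent clash with O(¬inform_charter) does not arise.
A world satisfying every obligation exists (e.g. audit_transcript=false, escalate_invoice=false, file_dossier=false, file_roster=false, hold_position=false, inform_charter=false, sound_alarm=false, timestamp_deed=true, update_transcript=false, validate_transcript=true, void_entry=false); no atom is both obligatory and forbidden, so the set is consistent.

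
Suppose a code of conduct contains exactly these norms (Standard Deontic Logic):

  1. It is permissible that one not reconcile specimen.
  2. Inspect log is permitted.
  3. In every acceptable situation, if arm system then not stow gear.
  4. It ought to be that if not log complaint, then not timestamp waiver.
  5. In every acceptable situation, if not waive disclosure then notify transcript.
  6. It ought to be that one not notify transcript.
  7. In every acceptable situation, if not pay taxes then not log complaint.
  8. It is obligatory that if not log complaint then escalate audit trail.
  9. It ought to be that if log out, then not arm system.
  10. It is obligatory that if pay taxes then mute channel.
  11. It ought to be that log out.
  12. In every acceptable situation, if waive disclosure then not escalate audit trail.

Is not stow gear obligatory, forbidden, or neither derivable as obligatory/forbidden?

Premise 3 is O(arm_system → ¬stow_gear), but O(arm_system) is not derivable from the premises, so it does not yield O(¬stow_gear).
No premise or chain of K-axiom applications forces O(¬stow_gear), and none forces O(stow_gear). So ¬stow_gear is neither obligatory nor forbidden under these norms.

Neither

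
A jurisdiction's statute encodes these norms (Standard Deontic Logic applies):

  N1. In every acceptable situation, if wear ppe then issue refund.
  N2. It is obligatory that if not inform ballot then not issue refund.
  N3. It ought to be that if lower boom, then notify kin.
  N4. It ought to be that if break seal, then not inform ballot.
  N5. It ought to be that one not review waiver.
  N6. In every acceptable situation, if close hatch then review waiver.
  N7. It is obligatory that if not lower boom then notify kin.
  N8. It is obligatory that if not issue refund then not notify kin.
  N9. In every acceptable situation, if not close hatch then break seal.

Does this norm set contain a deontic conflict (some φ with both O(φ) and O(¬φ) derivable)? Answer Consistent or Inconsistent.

Inconsistent

Premises 3 and 7 cover both cases: O(lower_boom → notify_kin) and O(¬lower_boom → notify_kin). Since lower_boom ∨ ¬lower_boom is a tautology, O(notify_kin) follows.
Premise 8, O(¬issue_refund → ¬notify_kin), contraposes to O(notify_kin → issue_refund); with O(notify_kin) we get O(issue_refund).
Premise 2, O(¬inform_ballot → ¬issue_refund), contraposes to O(issue_refund → inform_ballot); with O(issue_refund) we get O(inform_ballot).
Premise 4, O(break_seal → ¬inform_ballot), contraposes to O(inform_ballot → ¬break_seal); with O(inform_ballot) we get O(¬break_seal).
Premise 9, O(¬close_hatch → break_seal), contraposes to O(¬break_seal → close_hatch); with O(¬break_seal) we get O(close_hatch).
With premise 6, O(close_hatch → review_waiver), the K-axiom yields O(review_waiver).
But premise 5 directly asserts O(¬review_waiver).
We now have both O(review_waiver) and O(¬review_waiver) — review_waiver is simultaneously obligatory and forbidden, violating the D-axiom.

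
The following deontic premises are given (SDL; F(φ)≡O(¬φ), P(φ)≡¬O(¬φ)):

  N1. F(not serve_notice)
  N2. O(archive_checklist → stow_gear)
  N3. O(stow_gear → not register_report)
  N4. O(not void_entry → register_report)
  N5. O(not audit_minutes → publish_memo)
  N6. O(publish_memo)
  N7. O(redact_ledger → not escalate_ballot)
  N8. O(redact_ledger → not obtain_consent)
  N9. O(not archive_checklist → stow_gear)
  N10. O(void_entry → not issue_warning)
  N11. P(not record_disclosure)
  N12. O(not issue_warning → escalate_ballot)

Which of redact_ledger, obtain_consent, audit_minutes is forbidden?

Premises 9 and 2 are O(not archive_checklist → stow_gear) and O(archive_checklist → stow_gear); every ideal world satisfies not archive_checklist or archive_checklist, so in either case stow_gear holds — hence O(stow_gear).
Premise 3 is O(stow_gear → not register_report); since O(stow_gear), deontic closure gives O(not register_report).
Premise 4 is O(not void_entry → register_report); contrapositively O(not register_report → void_entry). Since O(not register_report) holds, K gives O(void_entry).
Applying K to premise 10 (O(void_entry → not issue_warning)) and O(void_entry) yields O(not issue_warning).
With premise 12, O(not issue_warning → escalate_ballot), the K-axiom yields O(escalate_ballot).
Premise 7, O(redact_ledger → not escalate_ballot), contraposes to O(escalate_ballot → not redact_ledger); with O(escalate_ballot) we get O(not redact_ledger).
So O(not redact_ledger) holds, i.e. redact_ledger is forbidden. None of the other listed options is forbidden under the premises.

redact_ledger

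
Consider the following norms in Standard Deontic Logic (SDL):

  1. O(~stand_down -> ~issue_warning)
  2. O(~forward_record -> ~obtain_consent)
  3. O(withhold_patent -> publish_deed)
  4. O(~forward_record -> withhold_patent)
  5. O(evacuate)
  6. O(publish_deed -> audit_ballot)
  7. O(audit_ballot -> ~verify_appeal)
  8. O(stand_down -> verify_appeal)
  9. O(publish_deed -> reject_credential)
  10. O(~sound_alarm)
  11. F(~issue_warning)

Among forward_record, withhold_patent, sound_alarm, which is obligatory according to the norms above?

forward_record

F(~issue_warning) at premise 11 means O(issue_warning).
Premise 1 is O(~stand_down -> ~issue_warning); contrapositively O(issue_warning -> stand_down). Since O(issue_warning) holds, K gives O(stand_down).
From O(stand_down) and premise 8, O(stand_down -> verify_appeal), we obtain O(verify_appeal).
Premise 7, O(audit_ballot -> ~verify_appeal), contraposes to O(verify_appeal -> ~audit_ballot); with O(verify_appeal) we get O(~audit_ballot).
Premise 6 is O(publish_deed -> audit_ballot); contrapositively O(~audit_ballot -> ~publish_deed). Since O(~audit_ballot) holds, K gives O(~publish_deed).
Premise 3 is O(withhold_patent -> publish_deed); contrapositively O(~publish_deed -> ~withhold_patent). Since O(~publish_deed) holds, K gives O(~withhold_patent).
Premise 4 is O(~forward_record -> withhold_patent); contrapositively O(~withhold_patent -> forward_record). Since O(~withhold_patent) holds, K gives O(forward_record).
So O(forward_record) holds — forward_record is obligatory. None of the other listed options is made obligatory by any chain of premises.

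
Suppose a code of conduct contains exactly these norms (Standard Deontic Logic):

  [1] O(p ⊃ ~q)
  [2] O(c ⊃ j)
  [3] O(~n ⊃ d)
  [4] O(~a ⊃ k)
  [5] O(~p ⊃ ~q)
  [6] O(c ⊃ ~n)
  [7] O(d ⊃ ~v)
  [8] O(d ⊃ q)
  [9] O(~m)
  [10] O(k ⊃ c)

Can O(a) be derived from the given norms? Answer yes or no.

Yes

Premises 1 and 5 cover both cases: O(p ⊃ ~q) and O(~p ⊃ ~q). Since p ∨ ~p is a tautology, O(~q) follows.
Premise 8, O(d ⊃ q), contraposes to O(~q ⊃ ~d); with O(~q) we get O(~d).
The contrapositive of premise 3 (O(~n ⊃ d)) is O(~d ⊃ n), and O(~d) is already established, so O(n).
Premise 6, O(c ⊃ ~n), contraposes to O(n ⊃ ~c); with O(n) we get O(~c).
Premise 10, O(k ⊃ c), contraposes to O(~c ⊃ ~k); with O(~c) we get O(~k).
The contrapositive of premise 4 (O(~a ⊃ k)) is O(~k ⊃ a), and O(~k) is already established, so O(a).
Premises 2, 7, 9 do not contribute to this derivation.
So O(a) follows.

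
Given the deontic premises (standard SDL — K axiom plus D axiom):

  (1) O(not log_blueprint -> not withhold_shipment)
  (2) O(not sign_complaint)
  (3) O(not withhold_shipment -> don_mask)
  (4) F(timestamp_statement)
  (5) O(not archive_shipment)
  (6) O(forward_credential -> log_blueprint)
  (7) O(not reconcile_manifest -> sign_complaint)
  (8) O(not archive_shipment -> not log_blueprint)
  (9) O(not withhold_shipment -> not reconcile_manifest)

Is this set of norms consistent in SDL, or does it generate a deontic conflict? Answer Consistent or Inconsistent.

Inconsistent

Premise 2 gives O(not sign_complaint).
Premise 7, O(not reconcile_manifest -> sign_complaint), contraposes to O(not sign_complaint -> reconcile_manifest); with O(not sign_complaint) we get O(reconcile_manifest).
Premise 9 is O(not withhold_shipment -> not reconcile_manifest); contrapositively O(reconcile_manifest -> withhold_shipment). Since O(reconcile_manifest) holds, K gives O(withhold_shipment).
Premise 1, O(not log_blueprint -> not withhold_shipment), contraposes to O(withhold_shipment -> log_blueprint); with O(withhold_shipment) we get O(log_blueprint).
The contrapositive of premise 8 (O(not archive_shipment -> not log_blueprint)) is O(log_blueprint -> archive_shipment), and O(log_blueprint) is already established, so O(archive_shipment).
However, premise 5 gives O(not archive_shipment).
We now have both O(archive_shipment) and O(not archive_shipment) — archive_shipment is simultaneously obligatory and forbidden, violating the D-axiom.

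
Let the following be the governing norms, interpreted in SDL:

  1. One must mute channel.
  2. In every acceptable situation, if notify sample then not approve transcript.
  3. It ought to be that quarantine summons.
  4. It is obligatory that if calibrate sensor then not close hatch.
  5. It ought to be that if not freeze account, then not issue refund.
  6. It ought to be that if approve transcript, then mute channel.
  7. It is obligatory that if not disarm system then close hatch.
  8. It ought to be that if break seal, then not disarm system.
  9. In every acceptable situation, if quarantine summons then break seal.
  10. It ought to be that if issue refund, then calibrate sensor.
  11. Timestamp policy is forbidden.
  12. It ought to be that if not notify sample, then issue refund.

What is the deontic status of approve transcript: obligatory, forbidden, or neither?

Forbidden

Premise 3 states O(quarantine_summons) outright.
From O(quarantine_summons) and premise 9, O(quarantine_summons → break_seal), we obtain O(break_seal).
With premise 8, O(break_seal → ¬disarm_system), the K-axiom yields O(¬disarm_system).
From O(¬disarm_system) and premise 7, O(¬disarm_system → close_hatch), we obtain O(close_hatch).
The contrapositive of premise 4 (O(calibrate_sensor → ¬close_hatch)) is O(close_hatch → ¬calibrate_sensor), and O(close_hatch) is already established, so O(¬calibrate_sensor).
Premise 10, O(issue_refund → calibrate_sensor), contraposes to O(¬calibrate_sensor → ¬issue_refund); with O(¬calibrate_sensor) we get O(¬issue_refund).
Premise 12 is O(¬notify_sample → issue_refund); contrapositively O(¬issue_refund → notify_sample). Since O(¬issue_refund) holds, K gives O(notify_sample).
Premise 2 is O(notify_sample → ¬approve_transcript); since O(notify_sample), deontic closure gives O(¬approve_transcript).
Premises 1, 5, 6, 11 do not contribute to this derivation.
Thus O(¬approve_transcript), which is F(approve_transcript): approve_transcript is forbidden.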